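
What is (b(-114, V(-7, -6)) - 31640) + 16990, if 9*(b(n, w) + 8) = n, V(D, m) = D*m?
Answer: -44012/3 ≈ -14671.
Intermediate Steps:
b(n, w) = -8 + n/9
(b(-114, V(-7, -6)) - 31640) + 16990 = ((-8 + (⅑)*(-114)) - 31640) + 16990 = ((-8 - 38/3) - 31640) + 16990 = (-62/3 - 31640) + 16990 = -94982/3 + 16990 = -44012/3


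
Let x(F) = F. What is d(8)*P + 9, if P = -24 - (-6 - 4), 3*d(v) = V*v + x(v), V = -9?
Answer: 923/3 ≈ 307.67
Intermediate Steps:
d(v) = -8*v/3 (d(v) = (-9*v + v)/3 = (-8*v)/3 = -8*v/3)
P = -14 (P = -24 - 1*(-10) = -24 + 10 = -14)
d(8)*P + 9 = -8/3*8*(-14) + 9 = -64/3*(-14) + 9 = 896/3 + 9 = 923/3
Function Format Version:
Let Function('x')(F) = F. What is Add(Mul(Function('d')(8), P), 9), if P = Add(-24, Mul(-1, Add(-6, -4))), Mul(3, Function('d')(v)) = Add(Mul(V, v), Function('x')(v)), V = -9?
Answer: Rational(923, 3) ≈ 307.67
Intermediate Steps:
Function('d')(v) = Mul(Rational(-8, 3), v) (Function('d')(v) = Mul(Rational(1, 3), Add(Mul(-9, v), v)) = Mul(Rational(1, 3), Mul(-8, v)) = Mul(Rational(-8, 3), v))
P = -14 (P = Add(-24, Mul(-1, -10)) = Add(-24, 10) = -14)
Add(Mul(Function('d')(8), P), 9) = Add(Mul(Mul(Rational(-8, 3), 8), -14), 9) = Add(Mul(Rational(-64, 3), -14), 9) = Add(Rational(896, 3), 9) = Rational(923, 3)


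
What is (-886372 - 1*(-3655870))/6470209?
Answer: 2769498/6470209 ≈ 0.42804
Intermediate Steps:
(-886372 - 1*(-3655870))/6470209 = (-886372 + 3655870)*(1/6470209) = 2769498*(1/6470209) = 2769498/6470209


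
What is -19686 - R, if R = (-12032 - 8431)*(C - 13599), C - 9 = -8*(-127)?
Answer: -257321448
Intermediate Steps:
C = 1025 (C = 9 - 8*(-127) = 9 + 1016 = 1025)
R = 257301762 (R = (-12032 - 8431)*(1025 - 13599) = -20463*(-12574) = 257301762)
-19686 - R = -19686 - 1*257301762 = -19686 - 257301762 = -257321448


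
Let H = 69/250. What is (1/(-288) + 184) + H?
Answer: 6633811/36000 ≈ 184.27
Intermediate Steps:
H = 69/250 (H = 69*(1/250) = 69/250 ≈ 0.27600)
(1/(-288) + 184) + H = (1/(-288) + 184) + 69/250 = (-1/288 + 184) + 69/250 = 52991/288 + 69/250 = 6633811/36000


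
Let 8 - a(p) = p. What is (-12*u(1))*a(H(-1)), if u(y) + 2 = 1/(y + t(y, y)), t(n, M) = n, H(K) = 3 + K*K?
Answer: 72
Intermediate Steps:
H(K) = 3 + K²
a(p) = 8 - p
u(y) = -2 + 1/(2*y) (u(y) = -2 + 1/(y + y) = -2 + 1/(2*y))
(-12*u(1))*a(H(-1)) = (-12*(-2 + (½)/1))*(8 - (3 + (-1)²)) = (-12*(-2 + (½)*1))*(8 - (3 + 1)) = (-12*(-2 + ½))*(8 - 1*4) = (-12*(-3/2))*(8 - 4) = 18*4 = 72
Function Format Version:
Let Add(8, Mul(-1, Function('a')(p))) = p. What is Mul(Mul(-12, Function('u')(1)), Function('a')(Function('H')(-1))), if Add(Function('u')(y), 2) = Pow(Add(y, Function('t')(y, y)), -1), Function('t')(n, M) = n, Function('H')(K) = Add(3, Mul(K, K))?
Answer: 72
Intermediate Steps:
Function('H')(K) = Add(3, Pow(K, 2))
Function('a')(p) = Add(8, Mul(-1, p))
Function('u')(y) = Add(-2, Mul(Rational(1, 2), Pow(y, -1))) (Function('u')(y) = Add(-2, Pow(Add(y, y), -1)) = Add(-2, Pow(Mul(2, y), -1)) = Add(-2, Mul(Rational(1, 2), Pow(y, -1))))
Mul(Mul(-12, Function('u')(1)), Function('a')(Function('H')(-1))) = Mul(Mul(-12, Add(-2, Mul(Rational(1, 2), Pow(1, -1)))), Add(8, Mul(-1, Add(3, Pow(-1, 2))))) = Mul(Mul(-12, Add(-2, Mul(Rational(1, 2), 1))), Add(8, Mul(-1, Add(3, 1)))) = Mul(Mul(-12, Add(-2, Rational(1, 2))), Add(8, Mul(-1, 4))) = Mul(Mul(-12, Rational(-3, 2)), Add(8, -4)) = Mul(18, 4) = 72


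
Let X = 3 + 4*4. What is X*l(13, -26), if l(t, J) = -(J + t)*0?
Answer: 0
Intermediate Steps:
l(t, J) = 0 (l(t, J) = (-J - t)*0 = 0)
X = 19 (X = 3 + 16 = 19)
X*l(13, -26) = 19*0 = 0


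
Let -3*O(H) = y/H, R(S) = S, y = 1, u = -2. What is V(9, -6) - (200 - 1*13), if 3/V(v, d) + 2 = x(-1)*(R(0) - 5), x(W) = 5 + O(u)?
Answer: -31247/167 ≈ -187.11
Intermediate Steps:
O(H) = -1/(3*H)
x(W) = 31/6 (x(W) = 5 - 1/3/(-2) = 5 - 1/3*(-1/2) = 5 + 1/6 = 31/6)
V(v, d) = -18/167 (V(v, d) = 3/(-2 + 31*(0 - 5)/6) = 3/(-2 + (31/6)*(-5)) = 3/(-2 - 155/6) = 3/(-167/6) = 3*(-6/167) = -18/167)
V(9, -6) - (200 - 1*13) = -18/167 - (200 - 1*13) = -18/167 - (200 - 13) = -18/167 - 1*187 = -18/167 - 187 = -31247/167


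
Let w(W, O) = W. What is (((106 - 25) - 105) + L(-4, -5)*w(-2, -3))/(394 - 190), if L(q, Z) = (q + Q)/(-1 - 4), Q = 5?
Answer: -59/510 ≈ -0.11569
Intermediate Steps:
L(q, Z) = -1 - q/5 (L(q, Z) = (q + 5)/(-1 - 4) = (5 + q)/(-5) = (5 + q)*(-⅕) = -1 - q/5)
(((106 - 25) - 105) + L(-4, -5)*w(-2, -3))/(394 - 190) = (((106 - 25) - 105) + (-1 - ⅕*(-4))*(-2))/(394 - 190) = ((81 - 105) + (-1 + ⅘)*(-2))/204 = (-24 - ⅕*(-2))/204 = (-24 + ⅖)/204 = (1/204)*(-118/5) = -59/510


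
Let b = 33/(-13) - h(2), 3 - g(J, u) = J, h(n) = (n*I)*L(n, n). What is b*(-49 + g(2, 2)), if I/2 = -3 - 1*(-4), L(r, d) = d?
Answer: 6576/13 ≈ 505.85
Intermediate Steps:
I = 2 (I = 2*(-3 - 1*(-4)) = 2*(-3 + 4) = 2*1 = 2)
h(n) = 2*n**2 (h(n) = (n*2)*n = (2*n)*n = 2*n**2)
g(J, u) = 3 - J
b = -137/13 (b = 33/(-13) - 2*2**2 = 33*(-1/13) - 2*4 = -33/13 - 1*8 = -33/13 - 8 = -137/13 ≈ -10.538)
b*(-49 + g(2, 2)) = -137*(-49 + (3 - 1*2))/13 = -137*(-49 + (3 - 2))/13 = -137*(-49 + 1)/13 = -137/13*(-48) = 6576/13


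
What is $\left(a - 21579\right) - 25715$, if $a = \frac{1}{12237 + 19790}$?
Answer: $- \frac{1514684937}{32027} \approx -47294.0$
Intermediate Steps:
$a = \frac{1}{32027} \approx 3.1224 \cdot 10^{-5}$
$\left(a - 21579\right) - 25715 = \left(\frac{1}{32027} - 21579\right) - 25715 = - \frac{691110632}{32027} - 25715 = - \frac{1514684937}{32027}$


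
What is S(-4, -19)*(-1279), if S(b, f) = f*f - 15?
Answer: -442534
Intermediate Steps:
S(b, f) = -15 + f**2 (S(b, f) = f**2 - 15 = -15 + f**2)
S(-4, -19)*(-1279) = (-15 + (-19)**2)*(-1279) = (-15 + 361)*(-1279) = 346*(-1279) = -442534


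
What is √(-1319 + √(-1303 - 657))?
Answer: √(-1319 + 14*I*√10) ≈ 0.6094 + 36.323*I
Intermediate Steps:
√(-1319 + √(-1303 - 657)) = √(-1319 + √(-1960)) = √(-1319 + 14*I*√10)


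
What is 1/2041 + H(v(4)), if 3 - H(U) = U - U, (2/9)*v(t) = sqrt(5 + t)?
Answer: 6124/2041 ≈ 3.0005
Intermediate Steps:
v(t) = 9*sqrt(5 + t)/2
H(U) = 3 (H(U) = 3 - (U - U) = 3 - 1*0 = 3 + 0 = 3)
1/2041 + H(v(4)) = 1/2041 + 3 = 6124/2041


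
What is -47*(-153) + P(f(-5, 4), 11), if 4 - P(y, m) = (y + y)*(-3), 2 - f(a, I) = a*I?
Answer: 7327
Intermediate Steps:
f(a, I) = 2 - I*a (f(a, I) = 2 - a*I = 2 - I*a)
P(y, m) = 4 + 6*y (P(y, m) = 4 - (y + y)*(-3) = 4 - 2*y*(-3) = 4 - (-6)*y = 4 + 6*y)
-47*(-153) + P(f(-5, 4), 11) = -47*(-153) + (4 + 6*(2 - 1*4*(-5))) = 7191 + (4 + 6*(2 + 20)) = 7191 + (4 + 6*22) = 7191 + (4 + 132) = 7191 + 136 = 7327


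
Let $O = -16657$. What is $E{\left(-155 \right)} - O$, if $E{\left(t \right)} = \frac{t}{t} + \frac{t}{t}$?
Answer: $16659$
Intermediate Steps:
$E{\left(t \right)} = 2$ ($E{\left(t \right)} = 1 + 1 = 2$)
$E{\left(-155 \right)} - O = 2 - -16657 = 2 + 16657 = 16659$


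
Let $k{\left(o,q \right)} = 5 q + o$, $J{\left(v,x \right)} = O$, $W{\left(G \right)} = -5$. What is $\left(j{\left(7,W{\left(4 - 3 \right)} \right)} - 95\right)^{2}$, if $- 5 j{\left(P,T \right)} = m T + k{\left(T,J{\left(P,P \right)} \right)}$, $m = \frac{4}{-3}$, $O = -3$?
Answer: $\frac{76729}{9} \approx 8525.4$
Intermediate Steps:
$J{\left(v,x \right)} = -3$
$k{\left(o,q \right)} = o + 5 q$
$m = - \frac{4}{3}$ ($m = 4 \left(- \frac{1}{3}\right) = - \frac{4}{3} \approx -1.3333$)
$j{\left(P,T \right)} = 3 + \frac{T}{15}$ ($j{\left(P,T \right)} = - \frac{- \frac{4 T}{3} + \left(T + 5 \left(-3\right)\right)}{5} = - \frac{- \frac{4 T}{3} + \left(T - 15\right)}{5} = - \frac{- \frac{4 T}{3} + \left(-15 + T\right)}{5} = - \frac{-15 - \frac{T}{3}}{5} = 3 + \frac{T}{15}$)
$\left(j{\left(7,W{\left(4 - 3 \right)} \right)} - 95\right)^{2} = \left(\left(3 + \frac{1}{15} \left(-5\right)\right) - 95\right)^{2} = \left(\left(3 - \frac{1}{3}\right) - 95\right)^{2} = \left(\frac{8}{3} - 95\right)^{2} = \left(- \frac{277}{3}\right)^{2} = \frac{76729}{9}$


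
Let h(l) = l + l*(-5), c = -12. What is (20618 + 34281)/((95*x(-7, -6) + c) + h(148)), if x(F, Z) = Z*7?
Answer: -54899/4594 ≈ -11.950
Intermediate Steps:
h(l) = -4*l (h(l) = l - 5*l = -4*l)
x(F, Z) = 7*Z
(20618 + 34281)/((95*x(-7, -6) + c) + h(148)) = (20618 + 34281)/((95*(7*(-6)) - 12) - 4*148) = 54899/((95*(-42) - 12) - 592) = 54899/((-3990 - 12) - 592) = 54899/(-4002 - 592) = 54899/(-4594) = 54899*(-1/4594) = -54899/4594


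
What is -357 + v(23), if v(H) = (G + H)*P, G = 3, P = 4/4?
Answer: -331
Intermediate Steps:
P = 1 (P = 4*(¼) = 1)
v(H) = 3 + H (v(H) = (3 + H)*1 = 3 + H)
-357 + v(23) = -357 + (3 + 23) = -357 + 26 = -331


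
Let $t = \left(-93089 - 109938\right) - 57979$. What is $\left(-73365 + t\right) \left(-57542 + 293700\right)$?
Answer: $-78964386618$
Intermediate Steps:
$t = -261006$ ($t = -203027 - 57979 = -261006$)
$\left(-73365 + t\right) \left(-57542 + 293700\right) = \left(-73365 - 261006\right) \left(-57542 + 293700\right) = \left(-334371\right) 236158 = -78964386618$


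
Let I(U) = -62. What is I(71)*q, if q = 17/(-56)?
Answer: 527/28 ≈ 18.821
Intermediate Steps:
q = -17/56 (q = 17*(-1/56) = -17/56 ≈ -0.30357)
I(71)*q = -62*(-17/56) = 527/28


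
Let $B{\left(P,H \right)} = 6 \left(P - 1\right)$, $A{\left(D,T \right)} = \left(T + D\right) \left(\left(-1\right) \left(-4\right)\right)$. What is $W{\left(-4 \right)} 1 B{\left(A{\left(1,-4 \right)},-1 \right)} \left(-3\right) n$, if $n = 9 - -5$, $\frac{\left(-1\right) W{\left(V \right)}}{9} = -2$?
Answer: $58968$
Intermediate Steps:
$W{\left(V \right)} = 18$ ($W{\left(V \right)} = \left(-9\right) \left(-2\right) = 18$)
$n = 14$ ($n = 9 + 5 = 14$)
$A{\left(D,T \right)} = 4 D + 4 T$ ($A{\left(D,T \right)} = \left(D + T\right) 4 = 4 D + 4 T$)
$B{\left(P,H \right)} = -6 + 6 P$ ($B{\left(P,H \right)} = 6 \left(-1 + P\right) = -6 + 6 P$)
$W{\left(-4 \right)} 1 B{\left(A{\left(1,-4 \right)},-1 \right)} \left(-3\right) n = 18 \cdot 1 \left(-6 + 6 \left(4 \cdot 1 + 4 \left(-4\right)\right)\right) \left(-3\right) 14 = 18 \left(-6 + 6 \left(4 - 16\right)\right) \left(-3\right) 14 = 18 \left(-6 + 6 \left(-12\right)\right) \left(-3\right) 14 = 18 \left(-6 - 72\right) \left(-3\right) 14 = 18 \left(-78\right) \left(-3\right) 14 = \left(-1404\right) \left(-3\right) 14 = 4212 \cdot 14 = 58968$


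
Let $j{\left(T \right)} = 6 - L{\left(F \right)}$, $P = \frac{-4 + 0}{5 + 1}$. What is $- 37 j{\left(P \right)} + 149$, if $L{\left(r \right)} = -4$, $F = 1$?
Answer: $-221$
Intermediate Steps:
$P = - \frac{2}{3}$ ($P = - \frac{4}{6} = \left(-4\right) \frac{1}{6} = - \frac{2}{3} \approx -0.66667$)
$j{\left(T \right)} = 10$ ($j{\left(T \right)} = 6 - -4 = 6 + 4 = 10$)
$- 37 j{\left(P \right)} + 149 = \left(-37\right) 10 + 149 = -370 + 149 = -221$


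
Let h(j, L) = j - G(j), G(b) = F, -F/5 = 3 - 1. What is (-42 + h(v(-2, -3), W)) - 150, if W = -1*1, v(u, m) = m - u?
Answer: -183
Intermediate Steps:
F = -10 (F = -5*(3 - 1) = -5*2 = -10)
G(b) = -10
W = -1
h(j, L) = 10 + j (h(j, L) = j - 1*(-10) = j + 10 = 10 + j)
(-42 + h(v(-2, -3), W)) - 150 = (-42 + (10 + (-3 - 1*(-2)))) - 150 = (-42 + (10 + (-3 + 2))) - 150 = (-42 + (10 - 1)) - 150 = (-42 + 9) - 150 = -33 - 150 = -183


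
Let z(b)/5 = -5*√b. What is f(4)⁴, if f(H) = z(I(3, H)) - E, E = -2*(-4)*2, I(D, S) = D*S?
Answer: 67835536 + 24819200*√3 ≈ 1.1082e+8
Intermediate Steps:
E = 16 (E = 8*2 = 16)
z(b) = -25*√b (z(b) = 5*(-5*√b) = -25*√b)
f(H) = -16 - 25*√3*√H (f(H) = -25*√3*√H - 1*16 = -25*√3*√H - 16 = -16 - 25*√3*√H)
f(4)⁴ = (-16 - 25*√3*√4)⁴ = (-16 - 25*√3*2)⁴ = (-16 - 50*√3)⁴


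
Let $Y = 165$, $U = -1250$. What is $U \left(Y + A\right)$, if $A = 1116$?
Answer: $-1601250$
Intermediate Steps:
$U \left(Y + A\right) = - 1250 \left(165 + 1116\right) = \left(-1250\right) 1281 = -1601250$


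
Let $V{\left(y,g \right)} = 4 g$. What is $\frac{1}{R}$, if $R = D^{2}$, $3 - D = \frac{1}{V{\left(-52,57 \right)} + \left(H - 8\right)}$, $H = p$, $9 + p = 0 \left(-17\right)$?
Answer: $\frac{44521}{399424} \approx 0.11146$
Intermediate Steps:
$p = -9$ ($p = -9 + 0 \left(-17\right) = -9 + 0 = -9$)
$H = -9$
$D = \frac{632}{211}$ ($D = 3 - \frac{1}{4 \cdot 57 - 17} = 3 - \frac{1}{228 - 17} = 3 - \frac{1}{211} = \frac{632}{211} \approx 2.9953$)
$R = \frac{399424}{44521}$ ($R = \left(\frac{632}{211}\right)^{2} = \frac{399424}{44521} \approx 8.9716$)
$\frac{1}{R} = \frac{1}{\frac{399424}{44521}} = \frac{44521}{399424}$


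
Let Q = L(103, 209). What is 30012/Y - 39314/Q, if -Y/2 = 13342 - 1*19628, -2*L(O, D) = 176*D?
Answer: 11889049/2627548 ≈ 4.5248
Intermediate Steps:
L(O, D) = -88*D
Q = -18392 (Q = -88*209 = -18392)
Y = 12572 (Y = -2*(13342 - 1*19628) = -2*(13342 - 19628) = -2*(-6286) = 12572)
30012/Y - 39314/Q = 30012/12572 - 39314/(-18392) = 30012*(1/12572) - 39314*(-1/18392) = 7503/3143 + 1787/836 = 11889049/2627548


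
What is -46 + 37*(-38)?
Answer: -1452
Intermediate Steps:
-46 + 37*(-38) = -46 - 1406 = -1452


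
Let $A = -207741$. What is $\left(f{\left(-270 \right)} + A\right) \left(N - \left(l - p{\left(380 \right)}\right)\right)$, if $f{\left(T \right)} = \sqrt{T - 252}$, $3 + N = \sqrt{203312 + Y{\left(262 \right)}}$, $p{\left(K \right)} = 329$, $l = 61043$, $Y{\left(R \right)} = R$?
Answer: $3 \left(60717 - \sqrt{203574}\right) \left(69247 - i \sqrt{58}\right) \approx 1.252 \cdot 10^{10} - 1.3769 \cdot 10^{6} i$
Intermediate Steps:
$N = -3 + \sqrt{203574}$ ($N = -3 + \sqrt{203312 + 262} = -3 + \sqrt{203574} \approx 448.19$)
$f{\left(T \right)} = \sqrt{-252 + T}$
$\left(f{\left(-270 \right)} + A\right) \left(N - \left(l - p{\left(380 \right)}\right)\right) = \left(\sqrt{-252 - 270} - 207741\right) \left(\left(-3 + \sqrt{203574}\right) + \left(329 - 61043\right)\right) = \left(\sqrt{-522} - 207741\right) \left(\left(-3 + \sqrt{203574}\right) + \left(329 - 61043\right)\right) = \left(3 i \sqrt{58} - 207741\right) \left(\left(-3 + \sqrt{203574}\right) - 60714\right) = \left(-207741 + 3 i \sqrt{58}\right) \left(-60717 + \sqrt{203574}\right)$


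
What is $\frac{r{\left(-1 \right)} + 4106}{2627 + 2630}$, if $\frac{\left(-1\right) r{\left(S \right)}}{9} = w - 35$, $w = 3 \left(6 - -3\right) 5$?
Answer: $\frac{458}{751} \approx 0.60985$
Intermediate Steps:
$w = 135$ ($w = 3 \left(6 + 3\right) 5 = 3 \cdot 9 \cdot 5 = 27 \cdot 5 = 135$)
$r{\left(S \right)} = -900$ ($r{\left(S \right)} = - 9 \left(135 - 35\right) = \left(-9\right) 100 = -900$)
$\frac{r{\left(-1 \right)} + 4106}{2627 + 2630} = \frac{-900 + 4106}{2627 + 2630} = \frac{3206}{5257} = 3206 \cdot \frac{1}{5257} = \frac{458}{751}$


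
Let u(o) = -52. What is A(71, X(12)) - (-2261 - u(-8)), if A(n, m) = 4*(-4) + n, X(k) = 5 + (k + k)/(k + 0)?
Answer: 2264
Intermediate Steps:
X(k) = 7 (X(k) = 5 + (2*k)/k = 5 + 2 = 7)
A(n, m) = -16 + n
A(71, X(12)) - (-2261 - u(-8)) = (-16 + 71) - (-2261 - 1*(-52)) = 55 - (-2261 + 52) = 55 - 1*(-2209) = 55 + 2209 = 2264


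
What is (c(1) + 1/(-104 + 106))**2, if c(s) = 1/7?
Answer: 81/196 ≈ 0.41327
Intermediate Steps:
c(s) = 1/7
(c(1) + 1/(-104 + 106))**2 = (1/7 + 1/(-104 + 106))**2 = (1/7 + 1/2)**2 = (9/14)**2 = 81/196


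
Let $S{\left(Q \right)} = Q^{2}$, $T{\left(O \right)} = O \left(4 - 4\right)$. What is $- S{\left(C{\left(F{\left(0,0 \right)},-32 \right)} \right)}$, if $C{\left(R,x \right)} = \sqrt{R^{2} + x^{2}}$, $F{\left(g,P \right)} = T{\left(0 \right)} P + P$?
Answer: $-1024$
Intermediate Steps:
$T{\left(O \right)} = 0$ ($T{\left(O \right)} = O 0 = 0$)
$F{\left(g,P \right)} = P$ ($F{\left(g,P \right)} = 0 P + P = 0 + P = P$)
$- S{\left(C{\left(F{\left(0,0 \right)},-32 \right)} \right)} = - \left(\sqrt{0^{2} + \left(-32\right)^{2}}\right)^{2} = - \left(\sqrt{0 + 1024}\right)^{2} = - \left(\sqrt{1024}\right)^{2} = - 32^{2} = \left(-1\right) 1024 = -1024$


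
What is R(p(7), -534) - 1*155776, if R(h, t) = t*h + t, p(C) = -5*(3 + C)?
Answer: -129610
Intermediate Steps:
p(C) = -15 - 5*C
R(h, t) = t + h*t (R(h, t) = h*t + t = t + h*t)
R(p(7), -534) - 1*155776 = -534*(1 + (-15 - 5*7)) - 1*155776 = -534*(1 + (-15 - 35)) - 155776 = -534*(1 - 50) - 155776 = -534*(-49) - 155776 = 26166 - 155776 = -129610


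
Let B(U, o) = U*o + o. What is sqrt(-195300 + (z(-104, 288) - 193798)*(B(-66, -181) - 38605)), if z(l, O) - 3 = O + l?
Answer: 2*sqrt(1299080985) ≈ 72086.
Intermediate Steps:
z(l, O) = 3 + O + l (z(l, O) = 3 + (O + l) = 3 + O + l)
B(U, o) = o + U*o
sqrt(-195300 + (z(-104, 288) - 193798)*(B(-66, -181) - 38605)) = sqrt(-195300 + ((3 + 288 - 104) - 193798)*(-181*(1 - 66) - 38605)) = sqrt(-195300 + (187 - 193798)*(-181*(-65) - 38605)) = sqrt(-195300 - 193611*(11765 - 38605)) = sqrt(-195300 - 193611*(-26840)) = sqrt(-195300 + 5196519240) = sqrt(5196323940) = 2*sqrt(1299080985)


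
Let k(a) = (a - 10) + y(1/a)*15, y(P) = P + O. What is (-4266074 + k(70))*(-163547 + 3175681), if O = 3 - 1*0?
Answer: -89947687356721/7 ≈ -1.2850e+13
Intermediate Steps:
O = 3 (O = 3 + 0 = 3)
y(P) = 3 + P (y(P) = P + 3 = 3 + P)
k(a) = 35 + a + 15/a (k(a) = (a - 10) + (3 + 1/a)*15 = (-10 + a) + (3 + 1/a)*15 = (-10 + a) + (45 + 15/a) = 35 + a + 15/a)
(-4266074 + k(70))*(-163547 + 3175681) = (-4266074 + (35 + 70 + 15/70))*(-163547 + 3175681) = (-4266074 + (35 + 70 + 15*(1/70)))*3012134 = (-4266074 + (35 + 70 + 3/14))*3012134 = (-4266074 + 1473/14)*3012134 = -59723563/14*3012134 = -89947687356721/7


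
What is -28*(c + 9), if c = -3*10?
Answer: 588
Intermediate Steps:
c = -30
-28*(c + 9) = -28*(-30 + 9) = -28*(-21) = 588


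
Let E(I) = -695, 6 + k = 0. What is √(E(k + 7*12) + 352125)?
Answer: √351430 ≈ 592.82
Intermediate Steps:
k = -6 (k = -6 + 0 = -6)
√(E(k + 7*12) + 352125) = √(-695 + 352125) = √351430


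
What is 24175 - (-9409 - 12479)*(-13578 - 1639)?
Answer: -333045521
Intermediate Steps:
24175 - (-9409 - 12479)*(-13578 - 1639) = 24175 - (-21888)*(-15217) = 24175 - 1*333069696 = 24175 - 333069696 = -333045521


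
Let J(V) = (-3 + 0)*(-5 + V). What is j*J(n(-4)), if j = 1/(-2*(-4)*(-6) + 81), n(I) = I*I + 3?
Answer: -14/11 ≈ -1.2727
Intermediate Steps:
n(I) = 3 + I² (n(I) = I² + 3 = 3 + I²)
j = 1/33 (j = 1/(-(-8)*(-6) + 81) = 1/(-1*48 + 81) = 1/(-48 + 81) = 1/33 ≈ 0.030303)
J(V) = 15 - 3*V (J(V) = -3*(-5 + V) = 15 - 3*V)
j*J(n(-4)) = (15 - 3*(3 + (-4)²))/33 = (15 - 3*(3 + 16))/33 = (15 - 3*19)/33 = (15 - 57)/33 = (1/33)*(-42) = -14/11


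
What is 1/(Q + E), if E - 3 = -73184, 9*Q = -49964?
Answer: -9/708593 ≈ -1.2701e-5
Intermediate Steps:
Q = -49964/9 (Q = (⅑)*(-49964) = -49964/9 ≈ -5551.6)
E = -73181 (E = 3 - 73184 = -73181)
1/(Q + E) = 1/(-49964/9 - 73181) = 1/(-708593/9) = -9/708593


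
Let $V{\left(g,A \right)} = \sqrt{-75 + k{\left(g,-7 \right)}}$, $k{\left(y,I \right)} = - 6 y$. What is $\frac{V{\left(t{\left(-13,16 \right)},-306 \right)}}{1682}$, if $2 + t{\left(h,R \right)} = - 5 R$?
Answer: $\frac{\sqrt{417}}{1682} \approx 0.012141$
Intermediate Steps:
$t{\left(h,R \right)} = -2 - 5 R$
$V{\left(g,A \right)} = \sqrt{-75 - 6 g}$
$\frac{V{\left(t{\left(-13,16 \right)},-306 \right)}}{1682} = \frac{\sqrt{-75 - 6 \left(-2 - 80\right)}}{1682} = \sqrt{-75 - 6 \left(-2 - 80\right)} \frac{1}{1682} = \sqrt{-75 - -492} \cdot \frac{1}{1682} = \sqrt{-75 + 492} \cdot \frac{1}{1682} = \sqrt{417} \cdot \frac{1}{1682} = \frac{\sqrt{417}}{1682}$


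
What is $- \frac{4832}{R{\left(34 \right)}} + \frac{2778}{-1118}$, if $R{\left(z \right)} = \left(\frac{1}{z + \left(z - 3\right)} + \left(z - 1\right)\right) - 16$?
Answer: $- \frac{88553477}{309127} \approx -286.46$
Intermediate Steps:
$R{\left(z \right)} = -17 + z + \frac{1}{-3 + 2 z}$ ($R{\left(z \right)} = \left(\frac{1}{z + \left(-3 + z\right)} + \left(-1 + z\right)\right) - 16 = \left(\frac{1}{-3 + 2 z} + \left(-1 + z\right)\right) - 16 = \left(-1 + z + \frac{1}{-3 + 2 z}\right) - 16 = -17 + z + \frac{1}{-3 + 2 z}$)
$- \frac{4832}{R{\left(34 \right)}} + \frac{2778}{-1118} = - \frac{4832}{\frac{1}{-3 + 2 \cdot 34} \left(52 - 1258 + 2 \cdot 34^{2}\right)} + \frac{2778}{-1118} = - \frac{4832}{\frac{1}{-3 + 68} \left(52 - 1258 + 2 \cdot 1156\right)} + 2778 \left(- \frac{1}{1118}\right) = - \frac{4832}{\frac{1}{65} \left(52 - 1258 + 2312\right)} - \frac{1389}{559} = - \frac{4832}{\frac{1}{65} \cdot 1106} - \frac{1389}{559} = - \frac{4832}{\frac{1106}{65}} - \frac{1389}{559} = \left(-4832\right) \frac{65}{1106} - \frac{1389}{559} = - \frac{157040}{553} - \frac{1389}{559} = - \frac{88553477}{309127}$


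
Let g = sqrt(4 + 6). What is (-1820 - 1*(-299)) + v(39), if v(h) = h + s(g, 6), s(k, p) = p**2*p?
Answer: -1266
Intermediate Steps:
g = sqrt(10) ≈ 3.1623
s(k, p) = p**3
v(h) = 216 + h (v(h) = h + 6**3 = h + 216 = 216 + h)
(-1820 - 1*(-299)) + v(39) = (-1820 - 1*(-299)) + (216 + 39) = (-1820 + 299) + 255 = -1521 + 255 = -1266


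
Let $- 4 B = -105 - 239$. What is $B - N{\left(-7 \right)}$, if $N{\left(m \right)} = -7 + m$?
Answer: $100$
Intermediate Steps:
$B = 86$ ($B = - \frac{-105 - 239}{4} = \left(- \frac{1}{4}\right) \left(-344\right) = 86$)
$B - N{\left(-7 \right)} = 86 - \left(-7 - 7\right) = 86 - -14 = 86 + 14 = 100$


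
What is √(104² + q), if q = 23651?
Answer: √34467 ≈ 185.65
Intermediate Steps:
√(104² + q) = √(104² + 23651) = √(10816 + 23651) = √34467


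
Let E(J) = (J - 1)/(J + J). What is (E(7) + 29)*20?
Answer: 4120/7 ≈ 588.57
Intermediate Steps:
E(J) = (-1 + J)/(2*J) (E(J) = (-1 + J)/((2*J)) = (-1 + J)*(1/(2*J)) = (-1 + J)/(2*J))
(E(7) + 29)*20 = ((½)*(-1 + 7)/7 + 29)*20 = ((½)*(⅐)*6 + 29)*20 = (3/7 + 29)*20 = (206/7)*20 = 4120/7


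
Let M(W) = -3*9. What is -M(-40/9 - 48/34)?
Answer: 27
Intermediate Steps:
M(W) = -27
-M(-40/9 - 48/34) = -1*(-27) = 27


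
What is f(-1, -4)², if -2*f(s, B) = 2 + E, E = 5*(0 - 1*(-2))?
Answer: 36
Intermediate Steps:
E = 10 (E = 5*(0 + 2) = 5*2 = 10)
f(s, B) = -6 (f(s, B) = -(2 + 10)/2 = -½*12 = -6)
f(-1, -4)² = (-6)² = 36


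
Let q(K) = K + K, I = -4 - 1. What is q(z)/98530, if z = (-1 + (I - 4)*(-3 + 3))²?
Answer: 1/49265 ≈ 2.0298e-5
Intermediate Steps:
I = -5
z = 1 (z = (-1 + (-5 - 4)*(-3 + 3))² = (-1 - 9*0)² = (-1 + 0)² = (-1)² = 1)
q(K) = 2*K
q(z)/98530 = (2*1)/98530 = 2*(1/98530) = 1/49265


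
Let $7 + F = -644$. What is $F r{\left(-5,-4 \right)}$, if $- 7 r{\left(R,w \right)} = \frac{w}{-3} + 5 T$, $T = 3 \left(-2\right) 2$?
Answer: $-5456$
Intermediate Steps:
$T = -12$ ($T = \left(-6\right) 2 = -12$)
$F = -651$ ($F = -7 - 644 = -651$)
$r{\left(R,w \right)} = \frac{60}{7} + \frac{w}{21}$ ($r{\left(R,w \right)} = - \frac{\frac{w}{-3} + 5 \left(-12\right)}{7} = - \frac{w \left(- \frac{1}{3}\right) - 60}{7} = - \frac{- \frac{w}{3} - 60}{7} = - \frac{-60 - \frac{w}{3}}{7} = \frac{60}{7} + \frac{w}{21}$)
$F r{\left(-5,-4 \right)} = - 651 \left(\frac{60}{7} + \frac{1}{21} \left(-4\right)\right) = - 651 \left(\frac{60}{7} - \frac{4}{21}\right) = \left(-651\right) \frac{176}{21} = -5456$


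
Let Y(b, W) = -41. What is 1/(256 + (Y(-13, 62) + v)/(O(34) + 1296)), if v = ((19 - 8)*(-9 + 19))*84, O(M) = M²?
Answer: 2452/636911 ≈ 0.0038498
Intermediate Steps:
v = 9240 (v = (11*10)*84 = 110*84 = 9240)
1/(256 + (Y(-13, 62) + v)/(O(34) + 1296)) = 1/(256 + (-41 + 9240)/(34² + 1296)) = 1/(256 + 9199/(1156 + 1296)) = 1/(256 + 9199/2452) = 1/(636911/2452) = 2452/636911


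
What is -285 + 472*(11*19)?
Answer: 98363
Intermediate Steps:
-285 + 472*(11*19) = -285 + 472*209 = -285 + 98648 = 98363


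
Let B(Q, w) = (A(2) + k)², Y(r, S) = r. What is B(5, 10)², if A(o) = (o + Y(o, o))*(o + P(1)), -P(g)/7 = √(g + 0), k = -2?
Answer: 234256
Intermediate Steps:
P(g) = -7*√g (P(g) = -7*√(g + 0) = -7*√g)
A(o) = 2*o*(-7 + o) (A(o) = (o + o)*(o - 7*√1) = (2*o)*(o - 7*1) = (2*o)*(o - 7) = (2*o)*(-7 + o) = 2*o*(-7 + o))
B(Q, w) = 484 (B(Q, w) = (2*2*(-7 + 2) - 2)² = (2*2*(-5) - 2)² = (-20 - 2)² = (-22)² = 484)
B(5, 10)² = 484² = 234256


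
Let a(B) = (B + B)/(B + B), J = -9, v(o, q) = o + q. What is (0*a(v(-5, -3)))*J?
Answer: 0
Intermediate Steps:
a(B) = 1 (a(B) = (2*B)/((2*B)) = (2*B)*(1/(2*B)) = 1)
(0*a(v(-5, -3)))*J = (0*1)*(-9) = 0*(-9) = 0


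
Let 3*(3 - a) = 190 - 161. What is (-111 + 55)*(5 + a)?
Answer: 280/3 ≈ 93.333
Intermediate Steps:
a = -20/3 (a = 3 - (190 - 161)/3 = 3 - ⅓*29 = 3 - 29/3 = -20/3 ≈ -6.6667)
(-111 + 55)*(5 + a) = (-111 + 55)*(5 - 20/3) = -56*(-5/3) = 280/3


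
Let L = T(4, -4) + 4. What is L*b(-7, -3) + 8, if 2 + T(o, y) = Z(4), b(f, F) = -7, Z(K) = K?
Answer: -34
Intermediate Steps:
T(o, y) = 2 (T(o, y) = -2 + 4 = 2)
L = 6 (L = 2 + 4 = 6)
L*b(-7, -3) + 8 = 6*(-7) + 8 = -42 + 8 = -34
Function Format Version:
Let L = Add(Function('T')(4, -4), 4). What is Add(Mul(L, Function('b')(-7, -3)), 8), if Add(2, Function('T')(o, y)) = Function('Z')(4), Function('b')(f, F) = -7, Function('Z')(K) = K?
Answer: -34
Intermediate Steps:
Function('T')(o, y) = 2 (Function('T')(o, y) = Add(-2, 4) = 2)
L = 6 (L = Add(2, 4) = 6)
Add(Mul(L, Function('b')(-7, -3)), 8) = Add(Mul(6, -7), 8) = Add(-42, 8) = -34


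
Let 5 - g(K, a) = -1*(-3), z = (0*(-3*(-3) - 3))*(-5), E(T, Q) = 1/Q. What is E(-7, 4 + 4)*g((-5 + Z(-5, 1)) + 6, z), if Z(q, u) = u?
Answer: ¼ ≈ 0.25000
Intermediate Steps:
z = 0 (z = (0*(9 - 3))*(-5) = (0*6)*(-5) = 0*(-5) = 0)
g(K, a) = 2 (g(K, a) = 5 - (-1)*(-3) = 5 - 1*3 = 5 - 3 = 2)
E(-7, 4 + 4)*g((-5 + Z(-5, 1)) + 6, z) = 2/(4 + 4) = 2/8 = (⅛)*2 = ¼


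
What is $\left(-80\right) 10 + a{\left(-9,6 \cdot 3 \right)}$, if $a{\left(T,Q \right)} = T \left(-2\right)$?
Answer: $-782$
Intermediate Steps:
$a{\left(T,Q \right)} = - 2 T$
$\left(-80\right) 10 + a{\left(-9,6 \cdot 3 \right)} = \left(-80\right) 10 - -18 = -800 + 18 = -782$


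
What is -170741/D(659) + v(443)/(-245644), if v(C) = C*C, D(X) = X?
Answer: -42070830295/161879396 ≈ -259.89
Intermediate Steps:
v(C) = C**2
-170741/D(659) + v(443)/(-245644) = -170741/659 + 443**2/(-245644) = -170741*1/659 + 196249*(-1/245644) = -170741/659 - 196249/245644 = -42070830295/161879396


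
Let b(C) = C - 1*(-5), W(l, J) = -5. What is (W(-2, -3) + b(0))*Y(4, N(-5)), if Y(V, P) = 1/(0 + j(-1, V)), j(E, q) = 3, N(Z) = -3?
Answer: 0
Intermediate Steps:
b(C) = 5 + C (b(C) = C + 5 = 5 + C)
Y(V, P) = ⅓ (Y(V, P) = 1/(0 + 3) = 1/3 = ⅓)
(W(-2, -3) + b(0))*Y(4, N(-5)) = (-5 + (5 + 0))*(⅓) = (-5 + 5)*(⅓) = 0*(⅓) = 0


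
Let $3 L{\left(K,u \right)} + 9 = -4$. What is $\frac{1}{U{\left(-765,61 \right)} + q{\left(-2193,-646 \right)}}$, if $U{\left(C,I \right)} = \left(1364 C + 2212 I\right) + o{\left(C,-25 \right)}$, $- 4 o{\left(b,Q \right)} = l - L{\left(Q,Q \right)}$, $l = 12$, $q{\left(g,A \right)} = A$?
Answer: $- \frac{12}{10910137} \approx -1.0999 \cdot 10^{-6}$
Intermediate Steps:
$L{\left(K,u \right)} = - \frac{13}{3}$ ($L{\left(K,u \right)} = -3 + \frac{1}{3} \left(-4\right) = -3 - \frac{4}{3} = - \frac{13}{3}$)
$o{\left(b,Q \right)} = - \frac{49}{12}$ ($o{\left(b,Q \right)} = - \frac{12 - - \frac{13}{3}}{4} = - \frac{12 + \frac{13}{3}}{4} = \left(- \frac{1}{4}\right) \frac{49}{3} = - \frac{49}{12}$)
$U{\left(C,I \right)} = - \frac{49}{12} + 1364 C + 2212 I$ ($U{\left(C,I \right)} = \left(1364 C + 2212 I\right) - \frac{49}{12} = - \frac{49}{12} + 1364 C + 2212 I$)
$\frac{1}{U{\left(-765,61 \right)} + q{\left(-2193,-646 \right)}} = \frac{1}{\left(- \frac{49}{12} + 1364 \left(-765\right) + 2212 \cdot 61\right) - 646} = \frac{1}{\left(- \frac{49}{12} - 1043460 + 134932\right) - 646} = \frac{1}{- \frac{10902385}{12} - 646} = \frac{1}{- \frac{10910137}{12}} = - \frac{12}{10910137}$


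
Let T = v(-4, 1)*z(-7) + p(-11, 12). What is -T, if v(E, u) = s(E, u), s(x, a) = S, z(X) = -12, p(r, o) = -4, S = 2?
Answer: 28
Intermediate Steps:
s(x, a) = 2
v(E, u) = 2
T = -28 (T = 2*(-12) - 4 = -24 - 4 = -28)
-T = -1*(-28) = 28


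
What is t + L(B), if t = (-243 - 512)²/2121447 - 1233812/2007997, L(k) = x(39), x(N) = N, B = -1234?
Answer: 164661650978662/4259859211659 ≈ 38.654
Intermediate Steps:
L(k) = 39
t = -1472858276039/4259859211659 (t = (-755)²*(1/2121447) - 1233812*1/2007997 = 570025*(1/2121447) - 1233812/2007997 = 570025/2121447 - 1233812/2007997 = -1472858276039/4259859211659 ≈ -0.34575)
t + L(B) = -1472858276039/4259859211659 + 39 = 164661650978662/4259859211659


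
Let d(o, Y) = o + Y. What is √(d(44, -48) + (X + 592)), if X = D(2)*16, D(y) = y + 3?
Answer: 2*√167 ≈ 25.846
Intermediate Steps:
D(y) = 3 + y
X = 80 (X = (3 + 2)*16 = 5*16 = 80)
d(o, Y) = Y + o
√(d(44, -48) + (X + 592)) = √((-48 + 44) + (80 + 592)) = √(-4 + 672) = √668 = 2*√167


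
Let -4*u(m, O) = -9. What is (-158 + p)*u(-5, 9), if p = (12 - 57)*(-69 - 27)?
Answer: 18729/2 ≈ 9364.5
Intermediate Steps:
p = 4320 (p = -45*(-96) = 4320)
u(m, O) = 9/4 (u(m, O) = -¼*(-9) = 9/4)
(-158 + p)*u(-5, 9) = (-158 + 4320)*(9/4) = 4162*(9/4) = 18729/2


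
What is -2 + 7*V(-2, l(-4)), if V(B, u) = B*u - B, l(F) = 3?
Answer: -30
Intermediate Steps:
V(B, u) = -B + B*u
-2 + 7*V(-2, l(-4)) = -2 + 7*(-2*(-1 + 3)) = -2 + 7*(-2*2) = -2 + 7*(-4) = -2 - 28 = -30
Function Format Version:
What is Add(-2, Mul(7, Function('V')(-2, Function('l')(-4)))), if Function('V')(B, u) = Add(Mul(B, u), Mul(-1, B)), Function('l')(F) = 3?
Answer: -30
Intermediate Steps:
Function('V')(B, u) = Add(Mul(-1, B), Mul(B, u))
Add(-2, Mul(7, Function('V')(-2, Function('l')(-4)))) = Add(-2, Mul(7, Mul(-2, Add(-1, 3)))) = Add(-2, Mul(7, Mul(-2, 2))) = Add(-2, Mul(7, -4)) = Add(-2, -28) = -30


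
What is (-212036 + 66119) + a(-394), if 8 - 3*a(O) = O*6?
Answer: -435379/3 ≈ -1.4513e+5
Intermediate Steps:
a(O) = 8/3 - 2*O (a(O) = 8/3 - O*6/3 = 8/3 - 2*O)
(-212036 + 66119) + a(-394) = (-212036 + 66119) + (8/3 - 2*(-394)) = -145917 + (8/3 + 788) = -145917 + 2372/3 = -435379/3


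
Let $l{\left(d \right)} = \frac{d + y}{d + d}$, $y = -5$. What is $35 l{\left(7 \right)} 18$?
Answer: $90$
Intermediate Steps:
$l{\left(d \right)} = \frac{-5 + d}{2 d}$ ($l{\left(d \right)} = \frac{d - 5}{d + d} = \frac{-5 + d}{2 d}$)
$35 l{\left(7 \right)} 18 = 35 \frac{-5 + 7}{2 \cdot 7} \cdot 18 = 35 \cdot \frac{1}{2} \cdot \frac{1}{7} \cdot 2 \cdot 18 = 35 \cdot \frac{1}{7} \cdot 18 = 5 \cdot 18 = 90$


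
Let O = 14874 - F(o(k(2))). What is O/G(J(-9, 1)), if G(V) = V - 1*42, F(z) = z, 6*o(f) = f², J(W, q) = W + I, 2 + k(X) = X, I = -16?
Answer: -222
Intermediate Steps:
k(X) = -2 + X
J(W, q) = -16 + W (J(W, q) = W - 16 = -16 + W)
o(f) = f²/6
G(V) = -42 + V (G(V) = V - 42 = -42 + V)
O = 14874 (O = 14874 - (-2 + 2)²/6 = 14874 - 0²/6 = 14874 - 0/6 = 14874 - 1*0 = 14874 + 0 = 14874)
O/G(J(-9, 1)) = 14874/(-42 + (-16 - 9)) = 14874/(-42 - 25) = 14874/(-67) = 14874*(-1/67) = -222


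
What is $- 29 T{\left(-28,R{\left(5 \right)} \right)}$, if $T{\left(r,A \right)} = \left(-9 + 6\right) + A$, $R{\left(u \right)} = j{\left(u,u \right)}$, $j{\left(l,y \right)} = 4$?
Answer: $-29$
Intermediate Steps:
$R{\left(u \right)} = 4$
$T{\left(r,A \right)} = -3 + A$
$- 29 T{\left(-28,R{\left(5 \right)} \right)} = - 29 \left(-3 + 4\right) = \left(-29\right) 1 = -29$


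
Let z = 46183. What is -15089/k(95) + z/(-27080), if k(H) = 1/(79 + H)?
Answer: -71098207063/27080 ≈ -2.6255e+6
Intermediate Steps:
-15089/k(95) + z/(-27080) = -15089/(1/(79 + 95)) + 46183/(-27080) = -15089/(1/174) + 46183*(-1/27080) = -15089/1/174 - 46183/27080 = -15089*174 - 46183/27080 = -2625486 - 46183/27080 = -71098207063/27080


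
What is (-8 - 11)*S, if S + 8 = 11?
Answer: -57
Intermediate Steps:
S = 3 (S = -8 + 11 = 3)
(-8 - 11)*S = (-8 - 11)*3 = -19*3 = -57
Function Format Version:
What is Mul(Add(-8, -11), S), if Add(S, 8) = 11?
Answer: -57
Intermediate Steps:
S = 3 (S = Add(-8, 11) = 3)
Mul(Add(-8, -11), S) = Mul(Add(-8, -11), 3) = Mul(-19, 3) = -57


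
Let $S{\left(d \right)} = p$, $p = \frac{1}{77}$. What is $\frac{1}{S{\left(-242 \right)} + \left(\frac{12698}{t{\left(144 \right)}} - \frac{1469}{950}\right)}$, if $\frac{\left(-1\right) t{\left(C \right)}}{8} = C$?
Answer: $- \frac{21067200}{264517619} \approx -0.079644$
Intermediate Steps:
$t{\left(C \right)} = - 8 C$
$p = \frac{1}{77} \approx 0.012987$
$S{\left(d \right)} = \frac{1}{77}$
$\frac{1}{S{\left(-242 \right)} + \left(\frac{12698}{t{\left(144 \right)}} - \frac{1469}{950}\right)} = \frac{1}{\frac{1}{77} + \left(\frac{12698}{\left(-8\right) 144} - \frac{1469}{950}\right)} = \frac{1}{\frac{1}{77} + \left(\frac{12698}{-1152} - \frac{1469}{950}\right)} = \frac{1}{\frac{1}{77} + \left(12698 \left(- \frac{1}{1152}\right) - \frac{1469}{950}\right)} = \frac{1}{\frac{1}{77} - \frac{3438847}{273600}} = \frac{1}{- \frac{264517619}{21067200}} = - \frac{21067200}{264517619}$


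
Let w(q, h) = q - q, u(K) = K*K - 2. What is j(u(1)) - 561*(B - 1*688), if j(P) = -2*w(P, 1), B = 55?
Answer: 355113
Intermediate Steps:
u(K) = -2 + K² (u(K) = K² - 2 = -2 + K²)
w(q, h) = 0
j(P) = 0 (j(P) = -2*0 = 0)
j(u(1)) - 561*(B - 1*688) = 0 - 561*(55 - 1*688) = 0 - 561*(55 - 688) = 0 - 561*(-633) = 0 + 355113 = 355113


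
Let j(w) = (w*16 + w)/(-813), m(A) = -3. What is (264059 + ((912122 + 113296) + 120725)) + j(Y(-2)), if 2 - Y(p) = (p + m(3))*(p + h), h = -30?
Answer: 1146496912/813 ≈ 1.4102e+6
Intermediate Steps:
Y(p) = 2 - (-30 + p)*(-3 + p) (Y(p) = 2 - (p - 3)*(p - 30) = 2 - (-3 + p)*(-30 + p) = 2 - (-30 + p)*(-3 + p))
j(w) = -17*w/813 (j(w) = (16*w + w)*(-1/813) = (17*w)*(-1/813) = -17*w/813)
(264059 + ((912122 + 113296) + 120725)) + j(Y(-2)) = (264059 + ((912122 + 113296) + 120725)) - 17*(-88 - 1*(-2)**2 + 33*(-2))/813 = (264059 + (1025418 + 120725)) - 17*(-88 - 1*4 - 66)/813 = (264059 + 1146143) - 17*(-88 - 4 - 66)/813 = 1410202 - 17/813*(-158) = 1410202 + 2686/813 = 1146496912/813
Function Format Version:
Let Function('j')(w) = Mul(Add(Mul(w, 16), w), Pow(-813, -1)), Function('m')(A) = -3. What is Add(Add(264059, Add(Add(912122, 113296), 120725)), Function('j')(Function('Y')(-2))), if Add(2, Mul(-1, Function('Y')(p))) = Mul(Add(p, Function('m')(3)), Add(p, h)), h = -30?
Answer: Rational(1146496912, 813) ≈ 1.4102e+6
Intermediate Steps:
Function('Y')(p) = Add(2, Mul(-1, Add(-30, p), Add(-3, p))) (Function('Y')(p) = Add(2, Mul(-1, Mul(Add(p, -3), Add(p, -30)))) = Add(2, Mul(-1, Mul(Add(-3, p), Add(-30, p)))) = Add(2, Mul(-1, Mul(Add(-30, p), Add(-3, p)))) = Add(2, Mul(-1, Add(-30, p), Add(-3, p))))
Function('j')(w) = Mul(Rational(-17, 813), w) (Function('j')(w) = Mul(Add(Mul(16, w), w), Rational(-1, 813)) = Mul(Mul(17, w), Rational(-1, 813)) = Mul(Rational(-17, 813), w))
Add(Add(264059, Add(Add(912122, 113296), 120725)), Function('j')(Function('Y')(-2))) = Add(Add(264059, Add(Add(912122, 113296), 120725)), Mul(Rational(-17, 813), Add(-88, Mul(-1, Pow(-2, 2)), Mul(33, -2)))) = Add(Add(264059, Add(1025418, 120725)), Mul(Rational(-17, 813), Add(-88, Mul(-1, 4), -66))) = Add(Add(264059, 1146143), Mul(Rational(-17, 813), Add(-88, -4, -66))) = Add(1410202, Mul(Rational(-17, 813), -158)) = Add(1410202, Rational(2686, 813)) = Rational(1146496912, 813)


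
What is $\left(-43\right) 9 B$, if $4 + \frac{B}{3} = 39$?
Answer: $-40635$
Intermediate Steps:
$B = 105$ ($B = -12 + 3 \cdot 39 = -12 + 117 = 105$)
$\left(-43\right) 9 B = \left(-43\right) 9 \cdot 105 = \left(-387\right) 105 = -40635$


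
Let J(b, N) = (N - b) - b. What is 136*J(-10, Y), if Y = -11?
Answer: 1224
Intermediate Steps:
J(b, N) = N - 2*b
136*J(-10, Y) = 136*(-11 - 2*(-10)) = 136*(-11 + 20) = 136*9 = 1224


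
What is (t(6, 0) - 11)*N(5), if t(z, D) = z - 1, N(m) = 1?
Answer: -6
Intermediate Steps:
t(z, D) = -1 + z
(t(6, 0) - 11)*N(5) = ((-1 + 6) - 11)*1 = (5 - 11)*1 = -6*1 = -6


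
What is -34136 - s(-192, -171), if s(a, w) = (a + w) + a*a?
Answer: -70637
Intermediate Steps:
s(a, w) = a + w + a**2 (s(a, w) = (a + w) + a**2 = a + w + a**2)
-34136 - s(-192, -171) = -34136 - (-192 - 171 + (-192)**2) = -34136 - (-192 - 171 + 36864) = -34136 - 1*36501 = -34136 - 36501 = -70637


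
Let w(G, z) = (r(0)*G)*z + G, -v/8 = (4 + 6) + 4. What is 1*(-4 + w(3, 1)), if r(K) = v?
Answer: -337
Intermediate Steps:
v = -112 (v = -8*((4 + 6) + 4) = -8*(10 + 4) = -8*14 = -112)
r(K) = -112
w(G, z) = G - 112*G*z (w(G, z) = (-112*G)*z + G = -112*G*z + G = G - 112*G*z)
1*(-4 + w(3, 1)) = 1*(-4 + 3*(1 - 112*1)) = 1*(-4 + 3*(1 - 112)) = 1*(-4 + 3*(-111)) = 1*(-4 - 333) = 1*(-337) = -337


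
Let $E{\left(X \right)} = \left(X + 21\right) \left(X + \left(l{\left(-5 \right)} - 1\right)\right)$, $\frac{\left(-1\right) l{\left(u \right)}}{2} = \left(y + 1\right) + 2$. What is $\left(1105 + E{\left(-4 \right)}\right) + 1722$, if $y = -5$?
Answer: $2810$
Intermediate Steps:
$l{\left(u \right)} = 4$ ($l{\left(u \right)} = - 2 \left(\left(-5 + 1\right) + 2\right) = - 2 \left(-4 + 2\right) = \left(-2\right) \left(-2\right) = 4$)
$E{\left(X \right)} = \left(3 + X\right) \left(21 + X\right)$ ($E{\left(X \right)} = \left(X + 21\right) \left(X + \left(4 - 1\right)\right) = \left(21 + X\right) \left(X + 3\right) = \left(21 + X\right) \left(3 + X\right) = \left(3 + X\right) \left(21 + X\right)$)
$\left(1105 + E{\left(-4 \right)}\right) + 1722 = \left(1105 + \left(63 + \left(-4\right)^{2} + 24 \left(-4\right)\right)\right) + 1722 = \left(1105 + \left(63 + 16 - 96\right)\right) + 1722 = \left(1105 - 17\right) + 1722 = 1088 + 1722 = 2810$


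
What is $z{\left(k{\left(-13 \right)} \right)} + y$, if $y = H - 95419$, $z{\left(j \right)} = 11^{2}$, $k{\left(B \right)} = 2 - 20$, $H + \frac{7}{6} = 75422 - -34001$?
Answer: $\frac{84743}{6} \approx 14124.0$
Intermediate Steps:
$H = \frac{656531}{6}$ ($H = - \frac{7}{6} + \left(75422 - -34001\right) = - \frac{7}{6} + \left(75422 + 34001\right) = - \frac{7}{6} + 109423 = \frac{656531}{6} \approx 1.0942 \cdot 10^{5}$)
$k{\left(B \right)} = -18$ ($k{\left(B \right)} = 2 - 20 = -18$)
$z{\left(j \right)} = 121$
$y = \frac{84017}{6}$ ($y = \frac{656531}{6} - 95419 = \frac{84017}{6} \approx 14003.0$)
$z{\left(k{\left(-13 \right)} \right)} + y = 121 + \frac{84017}{6} = \frac{84743}{6}$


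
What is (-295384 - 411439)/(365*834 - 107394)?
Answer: -706823/197016 ≈ -3.5876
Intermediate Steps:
(-295384 - 411439)/(365*834 - 107394) = -706823/(304410 - 107394) = -706823/197016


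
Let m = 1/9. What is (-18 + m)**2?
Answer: 25921/81 ≈ 320.01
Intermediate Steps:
m = 1/9 ≈ 0.11111
(-18 + m)**2 = (-18 + 1/9)**2 = (-161/9)**2 = 25921/81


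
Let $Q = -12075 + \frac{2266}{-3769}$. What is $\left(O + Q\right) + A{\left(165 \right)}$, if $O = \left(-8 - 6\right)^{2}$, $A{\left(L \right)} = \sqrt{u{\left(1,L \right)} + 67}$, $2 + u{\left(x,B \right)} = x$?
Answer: $- \frac{44774217}{3769} + \sqrt{66} \approx -11871.0$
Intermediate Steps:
$u{\left(x,B \right)} = -2 + x$
$A{\left(L \right)} = \sqrt{66}$ ($A{\left(L \right)} = \sqrt{\left(-2 + 1\right) + 67} = \sqrt{-1 + 67} = \sqrt{66}$)
$O = 196$ ($O = \left(-14\right)^{2} = 196$)
$Q = - \frac{45512941}{3769}$ ($Q = -12075 + 2266 \left(- \frac{1}{3769}\right) = -12075 - \frac{2266}{3769} = - \frac{45512941}{3769} \approx -12076.0$)
$\left(O + Q\right) + A{\left(165 \right)} = \left(196 - \frac{45512941}{3769}\right) + \sqrt{66} = - \frac{44774217}{3769} + \sqrt{66}$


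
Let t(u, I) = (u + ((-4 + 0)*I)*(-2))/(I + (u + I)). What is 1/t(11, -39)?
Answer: 67/301 ≈ 0.22259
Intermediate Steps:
t(u, I) = (u + 8*I)/(u + 2*I) (t(u, I) = (u - 4*I*(-2))/(I + (I + u)) = (u + 8*I)/(u + 2*I))
1/t(11, -39) = 1/((11 + 8*(-39))/(11 + 2*(-39))) = 1/((11 - 312)/(11 - 78)) = 1/(-301/(-67)) = 1/(-1/67*(-301)) = 1/(301/67) = 67/301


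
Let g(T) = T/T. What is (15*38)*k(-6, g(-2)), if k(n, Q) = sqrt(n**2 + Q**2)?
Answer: 570*sqrt(37) ≈ 3467.2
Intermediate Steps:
g(T) = 1
k(n, Q) = sqrt(Q**2 + n**2)
(15*38)*k(-6, g(-2)) = (15*38)*sqrt(1**2 + (-6)**2) = 570*sqrt(1 + 36) = 570*sqrt(37)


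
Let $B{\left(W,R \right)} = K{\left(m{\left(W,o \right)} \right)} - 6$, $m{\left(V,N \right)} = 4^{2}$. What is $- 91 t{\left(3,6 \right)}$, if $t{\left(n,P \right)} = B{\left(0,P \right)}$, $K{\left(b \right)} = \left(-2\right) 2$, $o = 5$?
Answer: $910$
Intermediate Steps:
$m{\left(V,N \right)} = 16$
$K{\left(b \right)} = -4$
$B{\left(W,R \right)} = -10$ ($B{\left(W,R \right)} = -4 - 6 = -10$)
$t{\left(n,P \right)} = -10$
$- 91 t{\left(3,6 \right)} = \left(-91\right) \left(-10\right) = 910$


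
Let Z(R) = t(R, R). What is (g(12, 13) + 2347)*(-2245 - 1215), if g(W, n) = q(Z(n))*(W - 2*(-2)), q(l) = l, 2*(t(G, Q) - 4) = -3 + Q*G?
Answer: -12936940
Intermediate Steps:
t(G, Q) = 5/2 + G*Q/2 (t(G, Q) = 4 + (-3 + Q*G)/2 = 4 + (-3 + G*Q)/2 = 4 + (-3/2 + G*Q/2) = 5/2 + G*Q/2)
Z(R) = 5/2 + R**2/2 (Z(R) = 5/2 + R*R/2 = 5/2 + R**2/2)
g(W, n) = (4 + W)*(5/2 + n**2/2) (g(W, n) = (5/2 + n**2/2)*(W - 2*(-2)) = (5/2 + n**2/2)*(W + 4) = (5/2 + n**2/2)*(4 + W) = (4 + W)*(5/2 + n**2/2))
(g(12, 13) + 2347)*(-2245 - 1215) = ((4 + 12)*(5 + 13**2)/2 + 2347)*(-2245 - 1215) = ((1/2)*16*(5 + 169) + 2347)*(-3460) = ((1/2)*16*174 + 2347)*(-3460) = (1392 + 2347)*(-3460) = 3739*(-3460) = -12936940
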